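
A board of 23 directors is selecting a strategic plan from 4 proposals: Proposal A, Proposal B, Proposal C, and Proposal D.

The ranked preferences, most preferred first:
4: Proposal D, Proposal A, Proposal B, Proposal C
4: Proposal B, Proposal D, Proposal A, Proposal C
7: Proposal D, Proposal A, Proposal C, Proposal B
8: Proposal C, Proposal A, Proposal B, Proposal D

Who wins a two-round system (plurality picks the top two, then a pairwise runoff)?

Proposal D

Round 1 first-place votes: Proposal A 0, Proposal B 4, Proposal C 8, Proposal D 11. Proposal D and Proposal C advance.
Runoff: Proposal D is ranked above Proposal C on 15 ballots, Proposal C above Proposal D on 8.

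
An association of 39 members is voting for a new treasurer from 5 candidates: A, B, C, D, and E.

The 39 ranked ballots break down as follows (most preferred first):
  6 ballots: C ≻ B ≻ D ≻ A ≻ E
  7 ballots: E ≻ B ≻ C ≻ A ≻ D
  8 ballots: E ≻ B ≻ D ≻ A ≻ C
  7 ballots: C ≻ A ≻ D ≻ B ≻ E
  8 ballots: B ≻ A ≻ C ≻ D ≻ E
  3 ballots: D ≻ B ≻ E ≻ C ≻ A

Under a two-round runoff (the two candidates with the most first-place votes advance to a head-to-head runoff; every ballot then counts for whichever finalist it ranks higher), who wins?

Round 1 first-place votes: A 0, B 8, C 13, D 3, E 15. E and C advance.
Runoff: E is ranked above C on 18 ballots, C above E on 21.

C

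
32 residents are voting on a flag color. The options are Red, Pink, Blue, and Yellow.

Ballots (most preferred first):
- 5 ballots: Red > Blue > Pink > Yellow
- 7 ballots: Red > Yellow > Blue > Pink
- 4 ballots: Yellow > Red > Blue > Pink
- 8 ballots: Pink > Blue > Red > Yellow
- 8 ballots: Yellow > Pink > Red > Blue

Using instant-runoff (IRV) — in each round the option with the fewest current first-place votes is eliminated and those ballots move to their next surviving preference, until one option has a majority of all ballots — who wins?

Round 1: Red 12, Pink 8, Blue 0, Yellow 12. Blue eliminated.
Round 2: Red 12, Pink 8, Yellow 12. Pink eliminated.
Round 3: Red 20, Yellow 12. Red has a majority (≥17).

Red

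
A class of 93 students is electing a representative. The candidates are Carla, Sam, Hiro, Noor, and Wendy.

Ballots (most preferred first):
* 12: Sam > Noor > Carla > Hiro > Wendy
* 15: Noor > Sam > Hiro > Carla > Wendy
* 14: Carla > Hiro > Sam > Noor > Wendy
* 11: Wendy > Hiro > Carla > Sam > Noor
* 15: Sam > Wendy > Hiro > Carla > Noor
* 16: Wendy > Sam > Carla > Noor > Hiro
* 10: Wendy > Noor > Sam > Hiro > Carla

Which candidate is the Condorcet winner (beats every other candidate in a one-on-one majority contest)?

Sam

Sam vs Carla: 68–25
Sam vs Hiro: 68–25
Sam vs Noor: 68–25
Sam vs Wendy: 56–37
Sam beats every other candidate.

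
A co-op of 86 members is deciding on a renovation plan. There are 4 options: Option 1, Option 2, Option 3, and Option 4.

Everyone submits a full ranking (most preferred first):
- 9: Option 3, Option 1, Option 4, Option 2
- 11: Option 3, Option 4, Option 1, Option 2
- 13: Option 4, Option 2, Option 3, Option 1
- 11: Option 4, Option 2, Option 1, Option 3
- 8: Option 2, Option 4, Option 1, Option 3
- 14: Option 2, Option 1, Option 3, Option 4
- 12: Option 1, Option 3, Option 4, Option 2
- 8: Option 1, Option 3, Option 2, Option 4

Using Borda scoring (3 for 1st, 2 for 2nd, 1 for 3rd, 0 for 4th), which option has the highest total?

Option 1: 9×2 + 11×1 + 13×0 + 11×1 + 8×1 + 14×2 + 12×3 + 8×3 = 136
Option 2: 9×0 + 11×0 + 13×2 + 11×2 + 8×3 + 14×3 + 12×0 + 8×1 = 122
Option 3: 9×3 + 11×3 + 13×1 + 11×0 + 8×0 + 14×1 + 12×2 + 8×2 = 127
Option 4: 9×1 + 11×2 + 13×3 + 11×3 + 8×2 + 14×0 + 12×1 + 8×0 = 131

Option 1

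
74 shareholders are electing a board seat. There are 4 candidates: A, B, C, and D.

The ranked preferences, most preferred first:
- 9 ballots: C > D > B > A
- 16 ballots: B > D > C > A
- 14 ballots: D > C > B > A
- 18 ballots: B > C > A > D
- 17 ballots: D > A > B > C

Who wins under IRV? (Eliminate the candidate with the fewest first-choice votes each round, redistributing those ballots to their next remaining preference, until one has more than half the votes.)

D

Round 1: A 0, B 34, C 9, D 31. A eliminated.
Round 2: B 34, C 9, D 31. C eliminated.
Round 3: B 34, D 40. D has a majority (≥38).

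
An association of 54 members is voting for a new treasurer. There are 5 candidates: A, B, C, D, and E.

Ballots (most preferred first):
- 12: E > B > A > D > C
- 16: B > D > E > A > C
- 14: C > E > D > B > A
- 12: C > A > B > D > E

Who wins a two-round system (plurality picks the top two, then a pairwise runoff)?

B

Round 1 first-place votes: A 0, B 16, C 26, D 0, E 12. C and B advance.
Runoff: C is ranked above B on 26 ballots, B above C on 28.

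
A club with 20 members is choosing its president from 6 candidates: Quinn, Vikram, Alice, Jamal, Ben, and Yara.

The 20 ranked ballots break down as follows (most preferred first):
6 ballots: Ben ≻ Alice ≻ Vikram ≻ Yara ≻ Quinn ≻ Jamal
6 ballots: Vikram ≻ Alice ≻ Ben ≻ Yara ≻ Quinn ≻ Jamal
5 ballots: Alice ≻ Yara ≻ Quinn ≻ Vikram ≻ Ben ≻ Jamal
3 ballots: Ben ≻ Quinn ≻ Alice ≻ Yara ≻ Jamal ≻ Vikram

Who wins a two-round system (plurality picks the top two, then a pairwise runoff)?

Vikram

Round 1 first-place votes: Quinn 0, Vikram 6, Alice 5, Jamal 0, Ben 9, Yara 0. Ben and Vikram advance.
Runoff: Ben is ranked above Vikram on 9 ballots, Vikram above Ben on 11.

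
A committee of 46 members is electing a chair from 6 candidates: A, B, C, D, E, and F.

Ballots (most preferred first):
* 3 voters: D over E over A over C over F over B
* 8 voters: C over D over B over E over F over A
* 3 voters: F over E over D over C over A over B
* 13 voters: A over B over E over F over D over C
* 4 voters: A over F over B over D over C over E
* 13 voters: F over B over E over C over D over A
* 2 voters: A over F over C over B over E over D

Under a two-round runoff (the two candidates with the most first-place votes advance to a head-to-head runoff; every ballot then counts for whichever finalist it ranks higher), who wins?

Round 1 first-place votes: A 19, B 0, C 8, D 3, E 0, F 16. A and F advance.
Runoff: A is ranked above F on 22 ballots, F above A on 24.

F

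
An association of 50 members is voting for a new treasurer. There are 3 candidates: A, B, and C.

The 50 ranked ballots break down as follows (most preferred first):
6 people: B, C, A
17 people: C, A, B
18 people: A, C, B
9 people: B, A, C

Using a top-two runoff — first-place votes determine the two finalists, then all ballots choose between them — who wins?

Round 1 first-place votes: A 18, B 15, C 17. A and C advance.
Runoff: A is ranked above C on 27 ballots, C above A on 23.

A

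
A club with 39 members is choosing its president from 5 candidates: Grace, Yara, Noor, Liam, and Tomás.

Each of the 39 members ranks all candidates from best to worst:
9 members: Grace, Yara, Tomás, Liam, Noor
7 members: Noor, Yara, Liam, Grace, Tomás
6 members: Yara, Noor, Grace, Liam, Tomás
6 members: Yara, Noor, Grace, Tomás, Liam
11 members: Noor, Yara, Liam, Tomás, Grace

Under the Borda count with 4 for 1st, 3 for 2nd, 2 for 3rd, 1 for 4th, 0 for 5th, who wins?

Yara

Grace: 9×4 + 7×1 + 6×2 + 6×2 + 11×0 = 67
Yara: 9×3 + 7×3 + 6×4 + 6×4 + 11×3 = 129
Noor: 9×0 + 7×4 + 6×3 + 6×3 + 11×4 = 108
Liam: 9×1 + 7×2 + 6×1 + 6×0 + 11×2 = 51
Tomás: 9×2 + 7×0 + 6×0 + 6×1 + 11×1 = 35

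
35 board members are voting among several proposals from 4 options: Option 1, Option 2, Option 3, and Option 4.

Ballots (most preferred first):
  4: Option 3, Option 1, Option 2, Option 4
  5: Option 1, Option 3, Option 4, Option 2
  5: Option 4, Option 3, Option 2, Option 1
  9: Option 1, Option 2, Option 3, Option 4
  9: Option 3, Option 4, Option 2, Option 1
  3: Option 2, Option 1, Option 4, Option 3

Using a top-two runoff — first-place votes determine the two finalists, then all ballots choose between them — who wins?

Option 3

Round 1 first-place votes: Option 1 14, Option 2 3, Option 3 13, Option 4 5. Option 1 and Option 3 advance.
Runoff: Option 1 is ranked above Option 3 on 17 ballots, Option 3 above Option 1 on 18.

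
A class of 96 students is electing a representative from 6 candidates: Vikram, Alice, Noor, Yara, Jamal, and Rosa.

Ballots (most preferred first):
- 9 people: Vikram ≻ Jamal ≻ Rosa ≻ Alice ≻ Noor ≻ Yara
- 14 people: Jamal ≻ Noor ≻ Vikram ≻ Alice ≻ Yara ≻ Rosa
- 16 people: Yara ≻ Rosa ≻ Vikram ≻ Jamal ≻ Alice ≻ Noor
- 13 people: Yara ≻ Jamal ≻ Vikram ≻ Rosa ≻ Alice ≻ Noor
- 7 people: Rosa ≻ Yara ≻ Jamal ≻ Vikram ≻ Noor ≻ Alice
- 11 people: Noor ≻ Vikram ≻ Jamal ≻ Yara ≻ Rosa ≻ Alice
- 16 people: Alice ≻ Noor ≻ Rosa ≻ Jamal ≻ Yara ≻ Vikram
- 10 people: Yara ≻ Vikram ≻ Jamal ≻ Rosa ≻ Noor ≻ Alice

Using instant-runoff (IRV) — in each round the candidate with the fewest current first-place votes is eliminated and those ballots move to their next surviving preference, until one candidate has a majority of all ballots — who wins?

Round 1: Vikram 9, Alice 16, Noor 11, Yara 39, Jamal 14, Rosa 7. Rosa eliminated.
Round 2: Vikram 9, Alice 16, Noor 11, Yara 46, Jamal 14. Vikram eliminated.
Round 3: Alice 16, Noor 11, Yara 46, Jamal 23. Noor eliminated.
Round 4: Alice 16, Yara 46, Jamal 34. Alice eliminated.
Round 5: Yara 46, Jamal 50. Jamal has a majority (≥49).

Jamal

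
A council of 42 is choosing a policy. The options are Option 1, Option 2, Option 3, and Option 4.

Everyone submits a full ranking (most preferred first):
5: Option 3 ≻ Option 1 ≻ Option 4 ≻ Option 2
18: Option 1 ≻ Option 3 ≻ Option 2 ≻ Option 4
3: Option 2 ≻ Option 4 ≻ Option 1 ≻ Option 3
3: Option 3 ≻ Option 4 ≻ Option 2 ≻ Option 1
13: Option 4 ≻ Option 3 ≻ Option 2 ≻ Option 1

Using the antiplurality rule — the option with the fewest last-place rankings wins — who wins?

Option 3

Last-place votes: Option 1 16, Option 2 5, Option 3 3, Option 4 18.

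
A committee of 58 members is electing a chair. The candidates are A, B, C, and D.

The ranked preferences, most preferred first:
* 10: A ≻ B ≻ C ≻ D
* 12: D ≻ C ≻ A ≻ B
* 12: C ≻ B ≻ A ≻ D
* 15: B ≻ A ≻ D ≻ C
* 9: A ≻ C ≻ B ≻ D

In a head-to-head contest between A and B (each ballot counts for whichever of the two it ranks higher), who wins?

A is ranked above B on 31 ballots; B above A on 27.

A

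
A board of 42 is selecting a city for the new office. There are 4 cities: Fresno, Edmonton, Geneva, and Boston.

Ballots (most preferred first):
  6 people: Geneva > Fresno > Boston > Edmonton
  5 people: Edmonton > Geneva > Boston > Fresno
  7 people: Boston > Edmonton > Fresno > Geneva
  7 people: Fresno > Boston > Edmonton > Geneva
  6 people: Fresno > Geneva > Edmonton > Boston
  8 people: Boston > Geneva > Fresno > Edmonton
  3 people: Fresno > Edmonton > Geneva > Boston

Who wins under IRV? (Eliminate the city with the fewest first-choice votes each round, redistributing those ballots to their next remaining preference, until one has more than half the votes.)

Fresno

Round 1: Fresno 16, Edmonton 5, Geneva 6, Boston 15. Edmonton eliminated.
Round 2: Fresno 16, Geneva 11, Boston 15. Geneva eliminated.
Round 3: Fresno 22, Boston 20. Fresno has a majority (≥22).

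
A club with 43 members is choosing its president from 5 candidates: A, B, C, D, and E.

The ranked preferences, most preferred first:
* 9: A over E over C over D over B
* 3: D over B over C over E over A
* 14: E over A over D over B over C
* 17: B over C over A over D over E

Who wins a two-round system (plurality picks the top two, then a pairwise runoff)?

Round 1 first-place votes: A 9, B 17, C 0, D 3, E 14. B and E advance.
Runoff: B is ranked above E on 20 ballots, E above B on 23.

E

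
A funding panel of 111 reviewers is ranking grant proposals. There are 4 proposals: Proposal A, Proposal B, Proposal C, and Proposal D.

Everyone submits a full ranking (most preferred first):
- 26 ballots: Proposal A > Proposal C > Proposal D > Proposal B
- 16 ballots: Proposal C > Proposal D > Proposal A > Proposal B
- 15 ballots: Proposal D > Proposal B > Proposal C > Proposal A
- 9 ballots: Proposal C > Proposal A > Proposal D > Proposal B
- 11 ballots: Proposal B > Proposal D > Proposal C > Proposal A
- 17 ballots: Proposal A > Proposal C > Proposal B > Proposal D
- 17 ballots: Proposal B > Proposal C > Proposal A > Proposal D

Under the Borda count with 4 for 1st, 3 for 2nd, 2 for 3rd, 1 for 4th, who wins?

Proposal A: 26×4 + 16×2 + 15×1 + 9×3 + 11×1 + 17×4 + 17×2 = 291
Proposal B: 26×1 + 16×1 + 15×3 + 9×1 + 11×4 + 17×2 + 17×4 = 242
Proposal C: 26×3 + 16×4 + 15×2 + 9×4 + 11×2 + 17×3 + 17×3 = 332
Proposal D: 26×2 + 16×3 + 15×4 + 9×2 + 11×3 + 17×1 + 17×1 = 245

Proposal C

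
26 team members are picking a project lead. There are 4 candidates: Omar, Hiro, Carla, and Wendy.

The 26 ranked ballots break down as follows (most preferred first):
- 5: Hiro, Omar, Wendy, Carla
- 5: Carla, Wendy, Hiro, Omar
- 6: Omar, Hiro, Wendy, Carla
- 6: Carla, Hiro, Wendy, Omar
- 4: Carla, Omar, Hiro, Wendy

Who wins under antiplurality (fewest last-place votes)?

Hiro

Last-place votes: Omar 11, Hiro 0, Carla 11, Wendy 4.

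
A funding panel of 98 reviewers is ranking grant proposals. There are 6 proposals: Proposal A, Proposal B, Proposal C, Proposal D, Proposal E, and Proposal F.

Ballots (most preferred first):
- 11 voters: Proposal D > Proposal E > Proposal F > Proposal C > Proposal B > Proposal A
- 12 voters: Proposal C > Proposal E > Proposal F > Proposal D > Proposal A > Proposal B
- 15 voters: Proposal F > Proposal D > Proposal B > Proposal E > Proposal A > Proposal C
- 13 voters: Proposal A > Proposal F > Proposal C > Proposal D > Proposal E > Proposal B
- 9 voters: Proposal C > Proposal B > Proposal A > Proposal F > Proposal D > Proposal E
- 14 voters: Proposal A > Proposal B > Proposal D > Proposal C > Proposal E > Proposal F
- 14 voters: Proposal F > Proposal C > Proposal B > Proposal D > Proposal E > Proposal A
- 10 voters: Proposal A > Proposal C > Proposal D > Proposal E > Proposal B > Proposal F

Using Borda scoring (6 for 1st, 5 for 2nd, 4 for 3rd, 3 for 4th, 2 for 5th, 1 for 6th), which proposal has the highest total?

Proposal C

Proposal A: 11×1 + 12×2 + 15×2 + 13×6 + 9×4 + 14×6 + 14×1 + 10×6 = 337
Proposal B: 11×2 + 12×1 + 15×4 + 13×1 + 9×5 + 14×5 + 14×4 + 10×2 = 298
Proposal C: 11×3 + 12×6 + 15×1 + 13×4 + 9×6 + 14×3 + 14×5 + 10×5 = 388
Proposal D: 11×6 + 12×3 + 15×5 + 13×3 + 9×2 + 14×4 + 14×3 + 10×4 = 372
Proposal E: 11×5 + 12×5 + 15×3 + 13×2 + 9×1 + 14×2 + 14×2 + 10×3 = 281
Proposal F: 11×4 + 12×4 + 15×6 + 13×5 + 9×3 + 14×1 + 14×6 + 10×1 = 382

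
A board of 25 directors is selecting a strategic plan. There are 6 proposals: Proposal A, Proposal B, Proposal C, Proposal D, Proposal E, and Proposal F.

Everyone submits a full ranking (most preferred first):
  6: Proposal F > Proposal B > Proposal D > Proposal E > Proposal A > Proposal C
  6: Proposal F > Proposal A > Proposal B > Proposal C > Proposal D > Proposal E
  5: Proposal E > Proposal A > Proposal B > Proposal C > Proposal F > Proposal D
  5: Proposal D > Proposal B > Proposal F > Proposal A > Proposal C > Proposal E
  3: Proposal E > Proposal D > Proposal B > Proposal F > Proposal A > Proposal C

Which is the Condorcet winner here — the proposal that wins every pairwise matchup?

Proposal B vs Proposal A: 14–11
Proposal B vs Proposal C: 25–0
Proposal B vs Proposal D: 17–8
Proposal B vs Proposal E: 17–8
Proposal B vs Proposal F: 13–12
Proposal B beats every other proposal.

Proposal B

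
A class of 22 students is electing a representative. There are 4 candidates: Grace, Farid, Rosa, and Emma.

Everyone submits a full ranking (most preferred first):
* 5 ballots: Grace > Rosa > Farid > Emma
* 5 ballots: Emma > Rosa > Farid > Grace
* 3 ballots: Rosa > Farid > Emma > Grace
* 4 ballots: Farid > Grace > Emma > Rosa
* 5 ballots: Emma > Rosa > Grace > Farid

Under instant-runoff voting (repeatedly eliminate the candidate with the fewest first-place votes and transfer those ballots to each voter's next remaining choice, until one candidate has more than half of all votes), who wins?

Farid

Round 1: Grace 5, Farid 4, Rosa 3, Emma 10. Rosa eliminated.
Round 2: Grace 5, Farid 7, Emma 10. Grace eliminated.
Round 3: Farid 12, Emma 10. Farid has a majority (≥12).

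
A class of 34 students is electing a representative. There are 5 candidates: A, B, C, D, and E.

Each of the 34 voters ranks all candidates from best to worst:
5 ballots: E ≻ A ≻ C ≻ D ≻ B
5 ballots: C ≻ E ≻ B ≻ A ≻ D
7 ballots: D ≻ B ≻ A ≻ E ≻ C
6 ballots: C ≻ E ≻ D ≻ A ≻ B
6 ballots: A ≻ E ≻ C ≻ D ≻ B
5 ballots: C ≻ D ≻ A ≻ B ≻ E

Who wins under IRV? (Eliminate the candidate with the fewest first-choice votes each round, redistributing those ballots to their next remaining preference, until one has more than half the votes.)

A

Round 1: A 6, B 0, C 16, D 7, E 5. B eliminated.
Round 2: A 6, C 16, D 7, E 5. E eliminated.
Round 3: A 11, C 16, D 7. D eliminated.
Round 4: A 18, C 16. A has a majority (≥18).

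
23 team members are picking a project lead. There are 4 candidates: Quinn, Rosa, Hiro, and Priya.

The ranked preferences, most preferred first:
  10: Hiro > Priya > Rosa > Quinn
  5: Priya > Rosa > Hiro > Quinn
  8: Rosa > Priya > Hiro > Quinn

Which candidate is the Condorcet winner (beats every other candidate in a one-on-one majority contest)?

Priya

Priya vs Quinn: 23–0
Priya vs Rosa: 15–8
Priya vs Hiro: 13–10
Priya beats every other candidate.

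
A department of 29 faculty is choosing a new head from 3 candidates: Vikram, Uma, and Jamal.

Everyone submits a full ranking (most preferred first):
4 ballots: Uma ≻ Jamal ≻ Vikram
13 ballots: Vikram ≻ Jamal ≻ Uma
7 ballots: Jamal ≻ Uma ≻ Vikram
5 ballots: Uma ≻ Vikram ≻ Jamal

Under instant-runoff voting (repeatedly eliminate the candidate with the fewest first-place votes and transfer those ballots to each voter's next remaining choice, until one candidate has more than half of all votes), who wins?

Uma

Round 1: Vikram 13, Uma 9, Jamal 7. Jamal eliminated.
Round 2: Vikram 13, Uma 16. Uma has a majority (≥15).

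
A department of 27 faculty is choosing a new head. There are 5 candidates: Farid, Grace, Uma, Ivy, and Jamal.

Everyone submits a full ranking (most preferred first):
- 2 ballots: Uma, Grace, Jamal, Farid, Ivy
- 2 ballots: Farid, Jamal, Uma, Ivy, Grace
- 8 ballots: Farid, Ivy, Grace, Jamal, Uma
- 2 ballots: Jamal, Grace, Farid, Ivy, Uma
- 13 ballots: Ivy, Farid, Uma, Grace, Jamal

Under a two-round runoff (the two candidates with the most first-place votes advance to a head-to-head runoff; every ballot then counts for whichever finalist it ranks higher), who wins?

Round 1 first-place votes: Farid 10, Grace 0, Uma 2, Ivy 13, Jamal 2. Ivy and Farid advance.
Runoff: Ivy is ranked above Farid on 13 ballots, Farid above Ivy on 14.

Farid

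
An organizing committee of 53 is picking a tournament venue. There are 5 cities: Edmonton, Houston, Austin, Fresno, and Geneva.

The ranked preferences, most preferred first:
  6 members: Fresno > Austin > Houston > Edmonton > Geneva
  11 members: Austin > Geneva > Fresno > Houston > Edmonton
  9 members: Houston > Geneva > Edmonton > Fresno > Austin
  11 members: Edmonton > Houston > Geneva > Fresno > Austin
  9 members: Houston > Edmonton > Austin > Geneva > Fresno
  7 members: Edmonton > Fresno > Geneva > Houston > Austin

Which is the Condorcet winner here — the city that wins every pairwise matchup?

Houston

Houston vs Edmonton: 35–18
Houston vs Austin: 36–17
Houston vs Fresno: 29–24
Houston vs Geneva: 35–18
Houston beats every other city.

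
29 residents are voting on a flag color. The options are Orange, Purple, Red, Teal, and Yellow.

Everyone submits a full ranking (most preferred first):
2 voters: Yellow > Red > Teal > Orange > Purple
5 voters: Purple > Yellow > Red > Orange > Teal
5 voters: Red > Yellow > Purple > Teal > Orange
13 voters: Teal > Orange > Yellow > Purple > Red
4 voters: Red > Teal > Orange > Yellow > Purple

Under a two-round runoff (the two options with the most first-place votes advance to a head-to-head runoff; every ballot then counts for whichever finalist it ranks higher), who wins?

Round 1 first-place votes: Orange 0, Purple 5, Red 9, Teal 13, Yellow 2. Teal and Red advance.
Runoff: Teal is ranked above Red on 13 ballots, Red above Teal on 16.

Red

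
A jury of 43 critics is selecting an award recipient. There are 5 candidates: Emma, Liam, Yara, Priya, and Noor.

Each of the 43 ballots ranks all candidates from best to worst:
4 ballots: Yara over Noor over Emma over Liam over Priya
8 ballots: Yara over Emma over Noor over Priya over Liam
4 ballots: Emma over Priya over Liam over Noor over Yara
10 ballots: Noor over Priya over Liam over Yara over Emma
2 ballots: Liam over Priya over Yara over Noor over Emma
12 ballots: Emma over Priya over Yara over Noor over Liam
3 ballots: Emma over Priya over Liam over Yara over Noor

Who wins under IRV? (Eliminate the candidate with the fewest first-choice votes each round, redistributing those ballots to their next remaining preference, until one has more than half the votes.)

Yara

Round 1: Emma 19, Liam 2, Yara 12, Priya 0, Noor 10. Priya eliminated.
Round 2: Emma 19, Liam 2, Yara 12, Noor 10. Liam eliminated.
Round 3: Emma 19, Yara 14, Noor 10. Noor eliminated.
Round 4: Emma 19, Yara 24. Yara has a majority (≥22).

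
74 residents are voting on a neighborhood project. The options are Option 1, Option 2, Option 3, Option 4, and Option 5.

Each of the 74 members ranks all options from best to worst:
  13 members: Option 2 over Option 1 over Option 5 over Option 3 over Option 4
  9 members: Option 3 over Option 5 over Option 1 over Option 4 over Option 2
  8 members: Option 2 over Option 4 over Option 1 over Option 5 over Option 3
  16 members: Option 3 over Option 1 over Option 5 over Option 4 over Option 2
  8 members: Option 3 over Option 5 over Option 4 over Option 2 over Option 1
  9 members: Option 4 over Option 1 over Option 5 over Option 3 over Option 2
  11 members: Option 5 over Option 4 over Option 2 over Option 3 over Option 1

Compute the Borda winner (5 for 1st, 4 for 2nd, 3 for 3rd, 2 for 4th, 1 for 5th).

Option 1: 13×4 + 9×3 + 8×3 + 16×4 + 8×1 + 9×4 + 11×1 = 222
Option 2: 13×5 + 9×1 + 8×5 + 16×1 + 8×2 + 9×1 + 11×3 = 188
Option 3: 13×2 + 9×5 + 8×1 + 16×5 + 8×5 + 9×2 + 11×2 = 239
Option 4: 13×1 + 9×2 + 8×4 + 16×2 + 8×3 + 9×5 + 11×4 = 208
Option 5: 13×3 + 9×4 + 8×2 + 16×3 + 8×4 + 9×3 + 11×5 = 253

Option 5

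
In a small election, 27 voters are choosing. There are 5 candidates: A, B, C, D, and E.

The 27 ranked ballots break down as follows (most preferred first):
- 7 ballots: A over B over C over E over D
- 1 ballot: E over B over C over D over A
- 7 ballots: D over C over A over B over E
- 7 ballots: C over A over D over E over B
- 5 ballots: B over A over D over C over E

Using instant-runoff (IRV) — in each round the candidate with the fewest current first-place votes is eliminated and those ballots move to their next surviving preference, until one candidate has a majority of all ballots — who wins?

Round 1: A 7, B 5, C 7, D 7, E 1. E eliminated.
Round 2: A 7, B 6, C 7, D 7. B eliminated.
Round 3: A 12, C 8, D 7. D eliminated.
Round 4: A 12, C 15. C has a majority (≥14).

C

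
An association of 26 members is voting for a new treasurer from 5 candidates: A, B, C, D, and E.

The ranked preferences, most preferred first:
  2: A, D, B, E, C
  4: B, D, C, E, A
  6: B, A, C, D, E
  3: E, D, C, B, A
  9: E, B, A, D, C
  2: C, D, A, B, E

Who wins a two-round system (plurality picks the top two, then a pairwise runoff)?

B

Round 1 first-place votes: A 2, B 10, C 2, D 0, E 12. E and B advance.
Runoff: E is ranked above B on 12 ballots, B above E on 14.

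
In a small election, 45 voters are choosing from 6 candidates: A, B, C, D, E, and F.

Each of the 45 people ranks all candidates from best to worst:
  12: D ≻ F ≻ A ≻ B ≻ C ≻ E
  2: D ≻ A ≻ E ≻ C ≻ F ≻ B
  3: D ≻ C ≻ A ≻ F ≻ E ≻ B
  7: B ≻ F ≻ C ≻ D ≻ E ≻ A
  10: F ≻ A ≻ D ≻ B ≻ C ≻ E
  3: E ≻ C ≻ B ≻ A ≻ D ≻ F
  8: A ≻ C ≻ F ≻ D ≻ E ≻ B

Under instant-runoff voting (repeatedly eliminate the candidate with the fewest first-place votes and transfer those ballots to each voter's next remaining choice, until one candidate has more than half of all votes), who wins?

Round 1: A 8, B 7, C 0, D 17, E 3, F 10. C eliminated.
Round 2: A 8, B 7, D 17, E 3, F 10. E eliminated.
Round 3: A 8, B 10, D 17, F 10. A eliminated.
Round 4: B 10, D 17, F 18. B eliminated.
Round 5: D 20, F 25. F has a majority (≥23).

F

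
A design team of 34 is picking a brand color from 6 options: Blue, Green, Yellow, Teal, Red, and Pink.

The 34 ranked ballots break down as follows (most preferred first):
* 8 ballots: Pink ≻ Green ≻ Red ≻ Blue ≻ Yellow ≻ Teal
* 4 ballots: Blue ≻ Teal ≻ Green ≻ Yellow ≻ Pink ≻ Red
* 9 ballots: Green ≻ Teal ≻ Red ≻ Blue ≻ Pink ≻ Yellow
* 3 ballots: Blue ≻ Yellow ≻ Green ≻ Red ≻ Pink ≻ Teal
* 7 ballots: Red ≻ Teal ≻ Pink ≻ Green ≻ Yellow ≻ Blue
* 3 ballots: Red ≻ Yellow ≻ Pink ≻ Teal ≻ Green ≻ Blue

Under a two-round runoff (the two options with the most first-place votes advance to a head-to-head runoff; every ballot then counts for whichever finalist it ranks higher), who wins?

Round 1 first-place votes: Blue 7, Green 9, Yellow 0, Teal 0, Red 10, Pink 8. Red and Green advance.
Runoff: Red is ranked above Green on 10 ballots, Green above Red on 24.

Green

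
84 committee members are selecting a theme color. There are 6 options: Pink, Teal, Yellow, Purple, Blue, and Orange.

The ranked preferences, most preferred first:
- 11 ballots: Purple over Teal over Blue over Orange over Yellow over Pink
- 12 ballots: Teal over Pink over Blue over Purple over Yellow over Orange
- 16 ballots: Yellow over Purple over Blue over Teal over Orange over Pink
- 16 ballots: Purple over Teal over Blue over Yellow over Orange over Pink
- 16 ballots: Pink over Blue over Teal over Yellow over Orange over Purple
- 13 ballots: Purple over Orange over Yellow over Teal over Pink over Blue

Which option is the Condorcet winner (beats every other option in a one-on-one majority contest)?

Purple

Purple vs Pink: 56–28
Purple vs Teal: 56–28
Purple vs Yellow: 52–32
Purple vs Blue: 56–28
Purple vs Orange: 68–16
Purple beats every other option.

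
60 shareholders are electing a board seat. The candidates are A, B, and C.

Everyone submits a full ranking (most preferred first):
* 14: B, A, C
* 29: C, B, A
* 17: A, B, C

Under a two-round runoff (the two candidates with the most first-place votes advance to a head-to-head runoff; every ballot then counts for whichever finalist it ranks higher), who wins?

A

Round 1 first-place votes: A 17, B 14, C 29. C and A advance.
Runoff: C is ranked above A on 29 ballots, A above C on 31.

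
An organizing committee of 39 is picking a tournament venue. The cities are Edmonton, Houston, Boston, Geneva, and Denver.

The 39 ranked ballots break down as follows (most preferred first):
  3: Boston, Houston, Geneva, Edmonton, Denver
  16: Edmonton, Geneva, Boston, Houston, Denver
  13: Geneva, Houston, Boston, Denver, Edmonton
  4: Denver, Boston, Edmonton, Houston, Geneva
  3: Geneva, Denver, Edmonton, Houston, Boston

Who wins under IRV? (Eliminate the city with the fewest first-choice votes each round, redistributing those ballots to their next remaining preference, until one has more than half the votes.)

Edmonton

Round 1: Edmonton 16, Houston 0, Boston 3, Geneva 16, Denver 4. Houston eliminated.
Round 2: Edmonton 16, Boston 3, Geneva 16, Denver 4. Boston eliminated.
Round 3: Edmonton 16, Geneva 19, Denver 4. Denver eliminated.
Round 4: Edmonton 20, Geneva 19. Edmonton has a majority (≥20).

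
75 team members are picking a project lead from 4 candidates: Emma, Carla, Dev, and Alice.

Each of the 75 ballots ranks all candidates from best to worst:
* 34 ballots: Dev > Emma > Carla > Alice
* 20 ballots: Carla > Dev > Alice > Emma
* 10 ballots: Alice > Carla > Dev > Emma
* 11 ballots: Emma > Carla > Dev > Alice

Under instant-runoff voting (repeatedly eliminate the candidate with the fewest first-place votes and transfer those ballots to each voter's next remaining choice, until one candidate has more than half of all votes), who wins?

Round 1: Emma 11, Carla 20, Dev 34, Alice 10. Alice eliminated.
Round 2: Emma 11, Carla 30, Dev 34. Emma eliminated.
Round 3: Carla 41, Dev 34. Carla has a majority (≥38).

Carla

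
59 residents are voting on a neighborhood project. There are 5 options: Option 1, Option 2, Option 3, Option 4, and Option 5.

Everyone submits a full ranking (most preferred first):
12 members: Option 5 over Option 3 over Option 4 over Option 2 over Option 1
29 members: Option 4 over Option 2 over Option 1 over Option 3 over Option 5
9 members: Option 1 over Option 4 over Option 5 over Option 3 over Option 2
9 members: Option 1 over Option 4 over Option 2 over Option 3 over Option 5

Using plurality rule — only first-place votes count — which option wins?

First-place votes: Option 1 18, Option 2 0, Option 3 0, Option 4 29, Option 5 12.

Option 4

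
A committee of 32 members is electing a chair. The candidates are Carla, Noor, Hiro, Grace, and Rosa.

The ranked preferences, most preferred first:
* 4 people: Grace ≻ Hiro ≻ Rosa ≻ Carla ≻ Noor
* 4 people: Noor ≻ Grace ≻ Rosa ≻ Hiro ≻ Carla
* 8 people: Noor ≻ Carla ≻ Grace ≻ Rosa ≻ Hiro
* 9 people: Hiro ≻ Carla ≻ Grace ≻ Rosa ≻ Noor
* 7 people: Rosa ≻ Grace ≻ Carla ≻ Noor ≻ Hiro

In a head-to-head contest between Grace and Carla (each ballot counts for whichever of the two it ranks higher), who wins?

Carla

Grace is ranked above Carla on 15 ballots; Carla above Grace on 17.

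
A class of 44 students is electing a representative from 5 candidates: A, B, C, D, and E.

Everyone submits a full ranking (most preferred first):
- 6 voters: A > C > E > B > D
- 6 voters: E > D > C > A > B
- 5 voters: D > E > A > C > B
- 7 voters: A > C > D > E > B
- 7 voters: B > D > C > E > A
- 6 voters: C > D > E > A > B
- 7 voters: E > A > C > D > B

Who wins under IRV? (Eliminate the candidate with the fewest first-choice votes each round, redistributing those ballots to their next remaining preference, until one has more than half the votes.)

E

Round 1: A 13, B 7, C 6, D 5, E 13. D eliminated.
Round 2: A 13, B 7, C 6, E 18. C eliminated.
Round 3: A 13, B 7, E 24. E has a majority (≥23).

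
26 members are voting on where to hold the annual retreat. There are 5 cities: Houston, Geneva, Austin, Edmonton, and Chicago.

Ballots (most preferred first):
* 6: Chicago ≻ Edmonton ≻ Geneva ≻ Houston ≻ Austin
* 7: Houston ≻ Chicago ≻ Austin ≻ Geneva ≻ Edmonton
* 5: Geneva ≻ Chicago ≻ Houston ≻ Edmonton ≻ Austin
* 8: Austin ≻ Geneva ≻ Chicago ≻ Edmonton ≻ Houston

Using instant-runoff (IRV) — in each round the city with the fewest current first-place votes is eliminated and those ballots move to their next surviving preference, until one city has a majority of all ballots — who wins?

Chicago

Round 1: Houston 7, Geneva 5, Austin 8, Edmonton 0, Chicago 6. Edmonton eliminated.
Round 2: Houston 7, Geneva 5, Austin 8, Chicago 6. Geneva eliminated.
Round 3: Houston 7, Austin 8, Chicago 11. Houston eliminated.
Round 4: Austin 8, Chicago 18. Chicago has a majority (≥14).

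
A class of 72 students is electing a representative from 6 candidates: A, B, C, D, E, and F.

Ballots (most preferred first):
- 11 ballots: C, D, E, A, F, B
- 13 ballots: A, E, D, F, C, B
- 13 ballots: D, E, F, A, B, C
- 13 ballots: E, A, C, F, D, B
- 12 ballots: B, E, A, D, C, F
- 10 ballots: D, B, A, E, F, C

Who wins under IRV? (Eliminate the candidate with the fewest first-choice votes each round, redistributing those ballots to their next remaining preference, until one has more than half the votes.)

Round 1: A 13, B 12, C 11, D 23, E 13, F 0. F eliminated.
Round 2: A 13, B 12, C 11, D 23, E 13. C eliminated.
Round 3: A 13, B 12, D 34, E 13. B eliminated.
Round 4: A 13, D 34, E 25. A eliminated.
Round 5: D 34, E 38. E has a majority (≥37).

E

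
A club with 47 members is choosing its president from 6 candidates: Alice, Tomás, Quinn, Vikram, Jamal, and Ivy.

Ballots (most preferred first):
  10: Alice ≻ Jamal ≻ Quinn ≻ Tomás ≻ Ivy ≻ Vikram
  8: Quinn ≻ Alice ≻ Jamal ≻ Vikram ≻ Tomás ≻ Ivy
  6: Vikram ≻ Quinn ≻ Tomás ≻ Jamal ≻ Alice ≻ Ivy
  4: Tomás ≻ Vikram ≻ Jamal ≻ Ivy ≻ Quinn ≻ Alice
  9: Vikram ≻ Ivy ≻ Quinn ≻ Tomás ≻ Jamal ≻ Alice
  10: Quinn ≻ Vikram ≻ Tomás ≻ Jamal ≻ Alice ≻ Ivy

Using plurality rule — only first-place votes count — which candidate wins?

First-place votes: Alice 10, Tomás 4, Quinn 18, Vikram 15, Jamal 0, Ivy 0.

Quinn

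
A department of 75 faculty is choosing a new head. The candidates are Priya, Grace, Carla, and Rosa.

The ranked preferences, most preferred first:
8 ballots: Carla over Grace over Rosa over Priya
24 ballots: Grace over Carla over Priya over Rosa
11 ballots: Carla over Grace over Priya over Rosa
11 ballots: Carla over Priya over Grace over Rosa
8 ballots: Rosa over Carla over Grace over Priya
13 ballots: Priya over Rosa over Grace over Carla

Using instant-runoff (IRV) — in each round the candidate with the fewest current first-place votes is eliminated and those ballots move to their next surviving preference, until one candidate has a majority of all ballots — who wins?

Round 1: Priya 13, Grace 24, Carla 30, Rosa 8. Rosa eliminated.
Round 2: Priya 13, Grace 24, Carla 38. Carla has a majority (≥38).

Carla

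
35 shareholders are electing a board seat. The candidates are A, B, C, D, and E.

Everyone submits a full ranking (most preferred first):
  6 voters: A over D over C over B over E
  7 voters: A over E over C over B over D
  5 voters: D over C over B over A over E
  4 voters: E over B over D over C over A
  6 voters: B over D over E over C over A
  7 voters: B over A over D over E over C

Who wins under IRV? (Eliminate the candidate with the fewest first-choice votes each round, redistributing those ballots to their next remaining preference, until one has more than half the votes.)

Round 1: A 13, B 13, C 0, D 5, E 4. C eliminated.
Round 2: A 13, B 13, D 5, E 4. E eliminated.
Round 3: A 13, B 17, D 5. D eliminated.
Round 4: A 13, B 22. B has a majority (≥18).

B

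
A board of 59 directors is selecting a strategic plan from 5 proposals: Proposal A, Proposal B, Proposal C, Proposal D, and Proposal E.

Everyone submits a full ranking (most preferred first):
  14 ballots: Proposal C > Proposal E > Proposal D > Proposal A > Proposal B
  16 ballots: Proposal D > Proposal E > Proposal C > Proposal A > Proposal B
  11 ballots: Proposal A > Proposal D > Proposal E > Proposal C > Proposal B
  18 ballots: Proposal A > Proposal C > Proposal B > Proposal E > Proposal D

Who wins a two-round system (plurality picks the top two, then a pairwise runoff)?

Round 1 first-place votes: Proposal A 29, Proposal B 0, Proposal C 14, Proposal D 16, Proposal E 0. Proposal A and Proposal D advance.
Runoff: Proposal A is ranked above Proposal D on 29 ballots, Proposal D above Proposal A on 30.

Proposal D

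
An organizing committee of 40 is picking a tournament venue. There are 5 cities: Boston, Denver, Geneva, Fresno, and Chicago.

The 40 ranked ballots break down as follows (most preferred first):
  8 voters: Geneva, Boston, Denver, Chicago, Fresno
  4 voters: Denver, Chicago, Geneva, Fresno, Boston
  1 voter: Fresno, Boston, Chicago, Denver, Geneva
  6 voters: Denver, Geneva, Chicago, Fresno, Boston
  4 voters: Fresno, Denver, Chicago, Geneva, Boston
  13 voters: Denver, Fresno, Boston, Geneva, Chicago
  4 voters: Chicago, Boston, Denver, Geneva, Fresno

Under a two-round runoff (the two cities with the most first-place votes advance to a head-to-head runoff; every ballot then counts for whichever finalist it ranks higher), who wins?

Denver

Round 1 first-place votes: Boston 0, Denver 23, Geneva 8, Fresno 5, Chicago 4. Denver and Geneva advance.
Runoff: Denver is ranked above Geneva on 32 ballots, Geneva above Denver on 8.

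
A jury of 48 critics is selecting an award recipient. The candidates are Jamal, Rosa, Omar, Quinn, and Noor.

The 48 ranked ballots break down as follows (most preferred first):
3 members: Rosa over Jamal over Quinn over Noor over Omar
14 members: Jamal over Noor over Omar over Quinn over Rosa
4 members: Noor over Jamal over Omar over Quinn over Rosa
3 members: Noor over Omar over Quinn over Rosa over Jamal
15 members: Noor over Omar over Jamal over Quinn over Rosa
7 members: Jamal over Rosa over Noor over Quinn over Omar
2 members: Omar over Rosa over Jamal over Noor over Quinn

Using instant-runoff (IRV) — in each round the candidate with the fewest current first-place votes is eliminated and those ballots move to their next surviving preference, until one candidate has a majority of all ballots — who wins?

Jamal

Round 1: Jamal 21, Rosa 3, Omar 2, Quinn 0, Noor 22. Quinn eliminated.
Round 2: Jamal 21, Rosa 3, Omar 2, Noor 22. Omar eliminated.
Round 3: Jamal 21, Rosa 5, Noor 22. Rosa eliminated.
Round 4: Jamal 26, Noor 22. Jamal has a majority (≥25).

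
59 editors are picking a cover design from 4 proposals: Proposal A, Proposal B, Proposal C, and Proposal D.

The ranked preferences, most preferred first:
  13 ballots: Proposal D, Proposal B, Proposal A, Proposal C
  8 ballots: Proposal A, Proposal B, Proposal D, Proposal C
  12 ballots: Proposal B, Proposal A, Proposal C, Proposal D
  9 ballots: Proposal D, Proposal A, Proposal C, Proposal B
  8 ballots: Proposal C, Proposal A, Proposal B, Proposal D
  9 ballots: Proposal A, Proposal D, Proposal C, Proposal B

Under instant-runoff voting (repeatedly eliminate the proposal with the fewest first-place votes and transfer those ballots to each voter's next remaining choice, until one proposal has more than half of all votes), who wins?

Proposal A

Round 1: Proposal A 17, Proposal B 12, Proposal C 8, Proposal D 22. Proposal C eliminated.
Round 2: Proposal A 25, Proposal B 12, Proposal D 22. Proposal B eliminated.
Round 3: Proposal A 37, Proposal D 22. Proposal A has a majority (≥30).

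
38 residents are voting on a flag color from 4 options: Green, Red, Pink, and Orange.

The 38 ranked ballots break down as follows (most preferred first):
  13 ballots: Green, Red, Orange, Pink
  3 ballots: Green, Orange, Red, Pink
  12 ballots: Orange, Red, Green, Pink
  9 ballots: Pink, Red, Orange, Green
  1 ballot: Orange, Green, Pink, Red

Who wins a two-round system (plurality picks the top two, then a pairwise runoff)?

Round 1 first-place votes: Green 16, Red 0, Pink 9, Orange 13. Green and Orange advance.
Runoff: Green is ranked above Orange on 16 ballots, Orange above Green on 22.

Orange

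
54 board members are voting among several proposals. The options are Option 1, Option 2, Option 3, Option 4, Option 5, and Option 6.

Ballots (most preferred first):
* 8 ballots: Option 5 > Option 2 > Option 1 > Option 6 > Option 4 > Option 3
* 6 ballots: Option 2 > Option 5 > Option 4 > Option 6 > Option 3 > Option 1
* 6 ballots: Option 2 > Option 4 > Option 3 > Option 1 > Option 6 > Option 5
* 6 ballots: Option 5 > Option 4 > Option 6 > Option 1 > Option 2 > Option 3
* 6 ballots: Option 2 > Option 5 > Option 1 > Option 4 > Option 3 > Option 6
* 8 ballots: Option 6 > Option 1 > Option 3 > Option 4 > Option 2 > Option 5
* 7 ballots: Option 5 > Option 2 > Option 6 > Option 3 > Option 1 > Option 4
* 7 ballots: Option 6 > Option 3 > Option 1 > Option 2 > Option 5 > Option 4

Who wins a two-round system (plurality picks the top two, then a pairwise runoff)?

Option 2

Round 1 first-place votes: Option 1 0, Option 2 18, Option 3 0, Option 4 0, Option 5 21, Option 6 15. Option 5 and Option 2 advance.
Runoff: Option 5 is ranked above Option 2 on 21 ballots, Option 2 above Option 5 on 33.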